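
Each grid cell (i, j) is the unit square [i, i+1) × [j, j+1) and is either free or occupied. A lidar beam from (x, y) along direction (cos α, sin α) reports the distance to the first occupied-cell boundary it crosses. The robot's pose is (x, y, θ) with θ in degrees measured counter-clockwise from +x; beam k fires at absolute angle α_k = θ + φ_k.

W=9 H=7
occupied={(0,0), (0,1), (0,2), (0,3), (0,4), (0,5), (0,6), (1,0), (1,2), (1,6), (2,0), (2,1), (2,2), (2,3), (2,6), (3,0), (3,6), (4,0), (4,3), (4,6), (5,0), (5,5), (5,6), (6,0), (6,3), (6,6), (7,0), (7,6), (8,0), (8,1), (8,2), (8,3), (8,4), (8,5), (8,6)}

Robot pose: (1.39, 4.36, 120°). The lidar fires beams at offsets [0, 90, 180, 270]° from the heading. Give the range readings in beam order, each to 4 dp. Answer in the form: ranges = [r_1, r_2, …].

beam 1: φ=0°, α=120°
  cosα=-0.5000 sinα=0.8660 | (1,4) | tMaxX 0.7800 tMaxY 0.7390 | tΔX 2.0000 tΔY 1.1547
    t=0.7390 [y] (1,5)
    t=0.7800 [x] (0,5) — stop
  → r_1 = 0.7800
beam 2: φ=90°, α=210°
  cosα=-0.8660 sinα=-0.5000 | (1,4) | tMaxX 0.4503 tMaxY 0.7200 | tΔX 1.1547 tΔY 2.0000
    t=0.4503 [x] (0,4) — stop
  → r_2 = 0.4503
beam 3: φ=180°, α=300°
  cosα=0.5000 sinα=-0.8660 | (1,4) | tMaxX 1.2200 tMaxY 0.4157 | tΔX 2.0000 tΔY 1.1547
    t=0.4157 [y] (1,3)
    t=1.2200 [x] (2,3) — stop
  → r_3 = 1.2200
beam 4: φ=270°, α=30°
  cosα=0.8660 sinα=0.5000 | (1,4) | tMaxX 0.7044 tMaxY 1.2800 | tΔX 1.1547 tΔY 2.0000
    t=0.7044 [x] (2,4)
    t=1.2800 [y] (2,5)
    t=1.8591 [x] (3,5)
    t=3.0138 [x] (4,5)
    t=3.2800 [y] (4,6) — stop
  → r_4 = 3.2800

ranges = [0.7800, 0.4503, 1.2200, 3.2800]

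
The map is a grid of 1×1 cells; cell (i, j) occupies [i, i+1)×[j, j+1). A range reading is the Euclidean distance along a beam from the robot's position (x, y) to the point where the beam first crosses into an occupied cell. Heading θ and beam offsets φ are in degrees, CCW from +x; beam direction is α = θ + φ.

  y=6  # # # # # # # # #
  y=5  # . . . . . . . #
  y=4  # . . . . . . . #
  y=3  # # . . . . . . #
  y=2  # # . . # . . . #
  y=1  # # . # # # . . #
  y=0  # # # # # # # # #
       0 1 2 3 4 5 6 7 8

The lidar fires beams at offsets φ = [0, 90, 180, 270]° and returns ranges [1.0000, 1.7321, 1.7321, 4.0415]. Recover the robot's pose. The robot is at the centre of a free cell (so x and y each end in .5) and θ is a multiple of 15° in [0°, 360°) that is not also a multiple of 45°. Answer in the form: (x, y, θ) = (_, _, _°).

Enumerate (i+0.5, j+0.5, θ) over the 28 free cells and 16 admissible headings. For each, cast all 4 beams and compare to the given ranges.
  (5.5, 5.5, 150°): beam 2 = 2.8868 ≠ 1.7321 ✗
  (6.5, 2.5, 30°): beam 1 = 1.7321 ≠ 1.0000 ✗
  (7.5, 5.5, 240°): beam 1 = 4.0415 ≠ 1.0000 ✗
  (3.5, 5.5, 285°): beam 1 = 2.5882 ≠ 1.0000 ✗
  …
  (6.5, 2.5, 210°): r_1=1.0000, r_2=1.7321, r_3=1.7321, r_4=4.0415 — all match ✓
No second candidate reproduces the full scan.

(x, y, θ) = (6.5, 2.5, 210°)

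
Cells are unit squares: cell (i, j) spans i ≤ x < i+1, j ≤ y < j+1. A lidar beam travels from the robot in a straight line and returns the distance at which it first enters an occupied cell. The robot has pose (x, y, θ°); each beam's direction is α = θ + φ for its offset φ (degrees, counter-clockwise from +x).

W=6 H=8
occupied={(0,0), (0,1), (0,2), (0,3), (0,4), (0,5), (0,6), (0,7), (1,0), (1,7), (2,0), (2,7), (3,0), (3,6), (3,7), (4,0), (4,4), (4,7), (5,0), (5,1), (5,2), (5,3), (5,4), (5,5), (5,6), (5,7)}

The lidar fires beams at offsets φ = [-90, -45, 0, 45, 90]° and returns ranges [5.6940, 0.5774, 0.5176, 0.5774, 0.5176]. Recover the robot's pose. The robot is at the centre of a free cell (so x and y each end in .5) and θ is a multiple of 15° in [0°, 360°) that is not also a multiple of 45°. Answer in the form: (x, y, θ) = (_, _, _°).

(x, y, θ) = (2.5, 6.5, 15°)

Enumerate (i+0.5, j+0.5, θ) over the 22 free cells and 16 admissible headings. For each, cast all 5 beams and compare to the given ranges.
  (2.5, 5.5, 105°): beam 1 = 2.5882 ≠ 5.6940 ✗
  (3.5, 3.5, 165°): beam 1 = 3.6235 ≠ 5.6940 ✗
  (3.5, 2.5, 345°): beam 1 = 1.5529 ≠ 5.6940 ✗
  …
  (2.5, 6.5, 15°): r_1=5.6940, r_2=0.5774, r_3=0.5176, r_4=0.5774, r_5=0.5176 — all match ✓
Unique over the lattice → pose = (2.5, 6.5, 15°).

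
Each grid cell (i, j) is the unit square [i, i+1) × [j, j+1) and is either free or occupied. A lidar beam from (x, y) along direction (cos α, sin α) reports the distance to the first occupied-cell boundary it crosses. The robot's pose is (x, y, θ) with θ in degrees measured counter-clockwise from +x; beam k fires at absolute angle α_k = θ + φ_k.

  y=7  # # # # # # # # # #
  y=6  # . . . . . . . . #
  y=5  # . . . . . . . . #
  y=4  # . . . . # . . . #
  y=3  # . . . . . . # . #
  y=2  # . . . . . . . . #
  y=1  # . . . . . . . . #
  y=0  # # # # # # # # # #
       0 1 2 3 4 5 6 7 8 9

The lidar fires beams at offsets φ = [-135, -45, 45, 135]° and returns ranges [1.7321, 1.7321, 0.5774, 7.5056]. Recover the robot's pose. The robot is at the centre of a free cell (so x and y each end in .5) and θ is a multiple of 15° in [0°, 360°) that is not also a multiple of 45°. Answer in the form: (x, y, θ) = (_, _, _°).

Candidates: 46 free-cell centres × 16 headings = 736 poses. Raycast each; keep the one whose scan matches to 4 dp.
  (3.5, 4.5, 255°): beam 1 = 2.8868 ≠ 1.7321 ✗
  (7.5, 6.5, 120°): beam 1 = 1.5529 ≠ 1.7321 ✗
  (3.5, 1.5, 75°): beam 1 = 0.5774 ≠ 1.7321 ✗
  (2.5, 4.5, 165°): beam 1 = 5.0000 ≠ 1.7321 ✗
  (8.5, 4.5, 330°): beam 1 = 7.7646 ≠ 1.7321 ✗
  …
  (7.5, 2.5, 15°): r_1=1.7321, r_2=1.7321, r_3=0.5774, r_4=7.5056 — all match ✓
Unique over the lattice → pose = (7.5, 2.5, 15°).

(x, y, θ) = (7.5, 2.5, 15°)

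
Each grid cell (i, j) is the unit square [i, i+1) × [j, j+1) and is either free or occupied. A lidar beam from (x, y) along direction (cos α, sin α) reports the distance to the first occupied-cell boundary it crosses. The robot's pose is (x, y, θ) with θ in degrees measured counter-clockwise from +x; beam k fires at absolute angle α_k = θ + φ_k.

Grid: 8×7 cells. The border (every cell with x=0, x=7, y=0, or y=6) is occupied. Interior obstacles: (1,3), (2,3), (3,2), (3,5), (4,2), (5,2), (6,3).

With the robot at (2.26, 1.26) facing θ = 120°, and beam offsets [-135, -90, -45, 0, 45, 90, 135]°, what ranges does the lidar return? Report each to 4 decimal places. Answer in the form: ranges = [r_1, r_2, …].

ranges = [1.0046, 1.4800, 1.8014, 2.0092, 1.3044, 0.5200, 0.2692]

beam 1: φ=-135°, α=345°
  direction (0.9659, -0.2588); cell (2,1); t to first gridline: x 0.7661, y 1.0046 (then +1.0353 / +3.8637)
    (3,1) via x @ 0.7661
    (3,0) via y @ 1.0046  # hit
  → r_1 = 1.0046
beam 2: φ=-90°, α=30°
  direction (0.8660, 0.5000); cell (2,1); t to first gridline: x 0.8545, y 1.4800 (then +1.1547 / +2.0000)
    (3,1) via x @ 0.8545
    (3,2) via y @ 1.4800  # hit
  → r_2 = 1.4800
beam 3: φ=-45°, α=75°
  direction (0.2588, 0.9659); cell (2,1); t to first gridline: x 2.8591, y 0.7661 (then +3.8637 / +1.0353)
    (2,2) via y @ 0.7661
    (2,3) via y @ 1.8014  # hit
  → r_3 = 1.8014
beam 4: φ=0°, α=120°
  direction (-0.5000, 0.8660); cell (2,1); t to first gridline: x 0.5200, y 0.8545 (then +2.0000 / +1.1547)
    (1,1) via x @ 0.5200
    (1,2) via y @ 0.8545
    (1,3) via y @ 2.0092  # hit
  → r_4 = 2.0092
beam 5: φ=45°, α=165°
  direction (-0.9659, 0.2588); cell (2,1); t to first gridline: x 0.2692, y 2.8591 (then +1.0353 / +3.8637)
    (1,1) via x @ 0.2692
    (0,1) via x @ 1.3044  # hit
  → r_5 = 1.3044
beam 6: φ=90°, α=210°
  direction (-0.8660, -0.5000); cell (2,1); t to first gridline: x 0.3002, y 0.5200 (then +1.1547 / +2.0000)
    (1,1) via x @ 0.3002
    (1,0) via y @ 0.5200  # hit
  → r_6 = 0.5200
beam 7: φ=135°, α=255°
  direction (-0.2588, -0.9659); cell (2,1); t to first gridline: x 1.0046, y 0.2692 (then +3.8637 / +1.0353)
    (2,0) via y @ 0.2692  # hit
  → r_7 = 0.2692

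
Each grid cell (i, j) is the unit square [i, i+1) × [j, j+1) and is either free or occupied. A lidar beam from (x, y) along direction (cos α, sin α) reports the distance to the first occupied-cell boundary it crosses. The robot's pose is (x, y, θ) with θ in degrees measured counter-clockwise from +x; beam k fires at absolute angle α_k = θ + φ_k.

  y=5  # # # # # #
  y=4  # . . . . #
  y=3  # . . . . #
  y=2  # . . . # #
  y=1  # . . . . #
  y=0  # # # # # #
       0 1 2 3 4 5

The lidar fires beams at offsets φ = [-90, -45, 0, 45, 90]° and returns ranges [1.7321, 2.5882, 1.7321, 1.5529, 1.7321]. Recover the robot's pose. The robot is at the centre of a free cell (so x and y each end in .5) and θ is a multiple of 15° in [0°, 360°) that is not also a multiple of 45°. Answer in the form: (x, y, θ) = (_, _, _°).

(x, y, θ) = (2.5, 3.5, 60°)

Candidates: 15 free-cell centres × 16 headings = 240 poses. Raycast each; keep the one whose scan matches to 4 dp.
  (2.5, 1.5, 150°): beam 1 = 4.0415 ≠ 1.7321 ✗
  (2.5, 4.5, 120°): beam 1 = 1.0000 ≠ 1.7321 ✗
  (1.5, 4.5, 300°): beam 1 = 0.5774 ≠ 1.7321 ✗
  …
  (2.5, 3.5, 60°): r_1=1.7321, r_2=2.5882, r_3=1.7321, r_4=1.5529, r_5=1.7321 — all match ✓
Only this pose fits every beam.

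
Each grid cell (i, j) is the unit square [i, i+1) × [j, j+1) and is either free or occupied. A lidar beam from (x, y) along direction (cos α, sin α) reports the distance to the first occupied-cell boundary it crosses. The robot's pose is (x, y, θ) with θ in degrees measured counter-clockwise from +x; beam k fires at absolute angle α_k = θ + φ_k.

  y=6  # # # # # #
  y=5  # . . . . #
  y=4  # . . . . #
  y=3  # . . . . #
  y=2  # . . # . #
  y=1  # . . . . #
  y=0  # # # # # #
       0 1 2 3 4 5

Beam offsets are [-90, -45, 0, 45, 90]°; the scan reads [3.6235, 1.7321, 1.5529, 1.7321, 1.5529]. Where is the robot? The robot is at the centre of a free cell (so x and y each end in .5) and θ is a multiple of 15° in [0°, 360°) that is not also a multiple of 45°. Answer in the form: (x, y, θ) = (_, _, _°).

(x, y, θ) = (2.5, 2.5, 195°)

Enumerate (i+0.5, j+0.5, θ) over the 19 free cells and 16 admissible headings. For each, cast all 5 beams and compare to the given ranges.
  (2.5, 2.5, 345°): beam 1 = 1.5529 ≠ 3.6235 ✗
  (4.5, 1.5, 345°): beam 1 = 0.5176 ≠ 3.6235 ✗
  (1.5, 3.5, 195°): beam 1 = 1.9319 ≠ 3.6235 ✗
  (1.5, 2.5, 60°): beam 1 = 3.0000 ≠ 3.6235 ✗
  …
  (2.5, 2.5, 195°): r_1=3.6235, r_2=1.7321, r_3=1.5529, r_4=1.7321, r_5=1.5529 — all match ✓
No second candidate reproduces the full scan.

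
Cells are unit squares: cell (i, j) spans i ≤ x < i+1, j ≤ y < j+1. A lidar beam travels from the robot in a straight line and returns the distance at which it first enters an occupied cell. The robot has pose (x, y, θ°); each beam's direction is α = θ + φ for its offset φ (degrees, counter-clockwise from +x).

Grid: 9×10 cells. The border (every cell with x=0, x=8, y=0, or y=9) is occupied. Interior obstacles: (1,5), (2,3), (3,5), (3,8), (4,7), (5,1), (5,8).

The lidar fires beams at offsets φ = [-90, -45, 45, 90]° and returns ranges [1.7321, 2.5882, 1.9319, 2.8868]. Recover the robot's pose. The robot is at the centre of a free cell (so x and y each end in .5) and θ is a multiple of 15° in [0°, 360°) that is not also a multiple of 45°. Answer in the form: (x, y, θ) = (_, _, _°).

The pose lattice has 49·16 = 784 candidates. Test each by forward raycasting.
  (7.5, 7.5, 240°): beam 2 = 5.7956 ≠ 2.5882 ✗
  (6.5, 8.5, 30°): beam 1 = 3.0000 ≠ 1.7321 ✗
  (6.5, 4.5, 120°): beam 2 = 4.6587 ≠ 2.5882 ✗
  …
  (6.5, 6.5, 120°): r_1=1.7321, r_2=2.5882, r_3=1.9319, r_4=2.8868 — all match ✓
Only this pose fits every beam.

(x, y, θ) = (6.5, 6.5, 120°)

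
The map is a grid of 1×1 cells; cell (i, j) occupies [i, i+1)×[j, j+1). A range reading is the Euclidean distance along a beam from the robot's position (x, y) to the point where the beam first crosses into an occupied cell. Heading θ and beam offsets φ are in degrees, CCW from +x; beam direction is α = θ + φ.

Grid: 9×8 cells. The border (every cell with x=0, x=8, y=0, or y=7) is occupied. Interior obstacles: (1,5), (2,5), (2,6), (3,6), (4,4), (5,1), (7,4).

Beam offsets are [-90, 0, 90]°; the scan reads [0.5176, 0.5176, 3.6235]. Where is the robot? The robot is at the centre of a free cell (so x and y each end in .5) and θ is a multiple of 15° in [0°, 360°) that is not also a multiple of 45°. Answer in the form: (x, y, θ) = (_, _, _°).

Enumerate (i+0.5, j+0.5, θ) over the 35 free cells and 16 admissible headings. For each, cast all 3 beams and compare to the given ranges.
  (3.5, 1.5, 195°): beam 1 = 3.6235 ≠ 0.5176 ✗
  (3.5, 4.5, 15°): beam 1 = 3.6235 ≠ 0.5176 ✗
  (6.5, 1.5, 75°): beam 1 = 1.5529 ≠ 0.5176 ✗
  …
  (1.5, 4.5, 195°): r_1=0.5176, r_2=0.5176, r_3=3.6235 — all match ✓
Unique over the lattice → pose = (1.5, 4.5, 195°).

(x, y, θ) = (1.5, 4.5, 195°)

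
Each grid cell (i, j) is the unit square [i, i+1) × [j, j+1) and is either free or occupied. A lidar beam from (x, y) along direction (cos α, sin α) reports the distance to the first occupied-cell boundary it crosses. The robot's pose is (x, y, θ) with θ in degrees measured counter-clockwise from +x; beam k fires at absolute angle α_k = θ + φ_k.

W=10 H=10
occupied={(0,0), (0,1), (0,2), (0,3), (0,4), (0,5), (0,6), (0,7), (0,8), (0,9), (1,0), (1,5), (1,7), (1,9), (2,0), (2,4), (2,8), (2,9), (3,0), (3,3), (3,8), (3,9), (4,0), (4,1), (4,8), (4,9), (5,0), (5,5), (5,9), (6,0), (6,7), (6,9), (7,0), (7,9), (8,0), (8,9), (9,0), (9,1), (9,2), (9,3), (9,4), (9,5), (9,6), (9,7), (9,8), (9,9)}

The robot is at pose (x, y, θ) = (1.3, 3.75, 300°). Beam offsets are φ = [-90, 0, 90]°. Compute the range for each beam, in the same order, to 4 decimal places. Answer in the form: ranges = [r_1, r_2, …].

beam 1: φ=-90°, α=210°
  direction (-0.8660, -0.5000); cell (1,3); t to first gridline: x 0.3464, y 1.5000 (then +1.1547 / +2.0000)
    (0,3) via x @ 0.3464  # hit
  → r_1 = 0.3464
beam 2: φ=0°, α=300°
  direction (0.5000, -0.8660); cell (1,3); t to first gridline: x 1.4000, y 0.8660 (then +2.0000 / +1.1547)
    (1,2) via y @ 0.8660
    (2,2) via x @ 1.4000
    (2,1) via y @ 2.0207
    (2,0) via y @ 3.1754  # hit
  → r_2 = 3.1754
beam 3: φ=90°, α=30°
  direction (0.8660, 0.5000); cell (1,3); t to first gridline: x 0.8083, y 0.5000 (then +1.1547 / +2.0000)
    (1,4) via y @ 0.5000
    (2,4) via x @ 0.8083  # hit
  → r_3 = 0.8083

ranges = [0.3464, 3.1754, 0.8083]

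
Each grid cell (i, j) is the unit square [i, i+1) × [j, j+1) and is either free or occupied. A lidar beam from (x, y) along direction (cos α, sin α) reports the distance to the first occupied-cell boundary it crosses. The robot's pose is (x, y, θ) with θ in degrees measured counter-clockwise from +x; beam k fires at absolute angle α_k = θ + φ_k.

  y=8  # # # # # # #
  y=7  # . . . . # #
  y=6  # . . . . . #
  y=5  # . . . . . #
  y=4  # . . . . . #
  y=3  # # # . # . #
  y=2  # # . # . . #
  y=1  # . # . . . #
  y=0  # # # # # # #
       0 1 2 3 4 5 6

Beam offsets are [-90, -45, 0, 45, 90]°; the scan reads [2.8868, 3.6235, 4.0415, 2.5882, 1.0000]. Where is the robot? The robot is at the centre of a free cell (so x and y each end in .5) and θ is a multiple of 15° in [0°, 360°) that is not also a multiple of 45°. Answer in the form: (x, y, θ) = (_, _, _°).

Candidates: 28 free-cell centres × 16 headings = 448 poses. Raycast each; keep the one whose scan matches to 4 dp.
  (4.5, 6.5, 105°): beam 1 = 1.5529 ≠ 2.8868 ✗
  (5.5, 4.5, 15°): beam 1 = 1.9319 ≠ 2.8868 ✗
  (5.5, 3.5, 210°): beam 1 = 5.1962 ≠ 2.8868 ✗
  (2.5, 6.5, 285°): beam 1 = 1.5529 ≠ 2.8868 ✗
  …
  (3.5, 4.5, 120°): r_1=2.8868, r_2=3.6235, r_3=4.0415, r_4=2.5882, r_5=1.0000 — all match ✓
Unique over the lattice → pose = (3.5, 4.5, 120°).

(x, y, θ) = (3.5, 4.5, 120°)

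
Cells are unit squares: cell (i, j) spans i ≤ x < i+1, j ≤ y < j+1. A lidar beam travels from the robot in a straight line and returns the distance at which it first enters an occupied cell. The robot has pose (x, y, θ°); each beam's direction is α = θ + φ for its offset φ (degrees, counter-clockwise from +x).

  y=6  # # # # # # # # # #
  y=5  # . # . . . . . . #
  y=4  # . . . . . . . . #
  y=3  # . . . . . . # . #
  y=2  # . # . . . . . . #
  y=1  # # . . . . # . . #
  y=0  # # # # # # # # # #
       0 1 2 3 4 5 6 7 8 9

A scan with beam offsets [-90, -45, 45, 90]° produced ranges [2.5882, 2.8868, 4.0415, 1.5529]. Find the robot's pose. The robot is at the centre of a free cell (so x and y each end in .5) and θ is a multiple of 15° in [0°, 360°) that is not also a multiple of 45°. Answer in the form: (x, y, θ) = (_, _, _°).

(x, y, θ) = (5.5, 3.5, 285°)

The pose lattice has 35·16 = 560 candidates. Test each by forward raycasting.
  (3.5, 5.5, 285°): beam 1 = 0.5176 ≠ 2.5882 ✗
  (2.5, 1.5, 165°): beam 1 = 0.5176 ≠ 2.5882 ✗
  (3.5, 1.5, 150°): beam 1 = 5.1962 ≠ 2.5882 ✗
  (7.5, 2.5, 75°): beam 1 = 1.5529 ≠ 2.5882 ✗
  (6.5, 3.5, 60°): beam 1 = 0.5774 ≠ 2.5882 ✗
  …
  (5.5, 3.5, 285°): r_1=2.5882, r_2=2.8868, r_3=4.0415, r_4=1.5529 — all match ✓
No second candidate reproduces the full scan.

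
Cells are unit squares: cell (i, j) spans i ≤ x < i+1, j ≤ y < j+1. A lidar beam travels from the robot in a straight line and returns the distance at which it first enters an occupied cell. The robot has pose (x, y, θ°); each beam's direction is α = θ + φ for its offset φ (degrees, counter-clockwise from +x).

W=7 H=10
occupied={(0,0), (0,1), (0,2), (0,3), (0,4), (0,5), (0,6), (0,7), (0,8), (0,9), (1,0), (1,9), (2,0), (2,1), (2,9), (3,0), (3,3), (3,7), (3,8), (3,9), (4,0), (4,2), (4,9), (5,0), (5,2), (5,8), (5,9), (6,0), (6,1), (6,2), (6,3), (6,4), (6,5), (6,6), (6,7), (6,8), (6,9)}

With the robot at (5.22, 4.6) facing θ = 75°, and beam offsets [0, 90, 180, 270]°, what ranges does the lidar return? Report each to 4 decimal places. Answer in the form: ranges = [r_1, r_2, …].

ranges = [3.0137, 4.3689, 1.6564, 0.8075]

beam 1: φ=0°, α=75°
  direction (0.2588, 0.9659); cell (5,4); t to first gridline: x 3.0137, y 0.4141 (then +3.8637 / +1.0353)
    (5,5) via y @ 0.4141
    (5,6) via y @ 1.4494
    (5,7) via y @ 2.4847
    (6,7) via x @ 3.0137  # hit
  → r_1 = 3.0137
beam 2: φ=90°, α=165°
  direction (-0.9659, 0.2588); cell (5,4); t to first gridline: x 0.2278, y 1.5455 (then +1.0353 / +3.8637)
    (4,4) via x @ 0.2278
    (3,4) via x @ 1.2630
    (3,5) via y @ 1.5455
    (2,5) via x @ 2.2983
    (1,5) via x @ 3.3336
    (0,5) via x @ 4.3689  # hit
  → r_2 = 4.3689
beam 3: φ=180°, α=255°
  direction (-0.2588, -0.9659); cell (5,4); t to first gridline: x 0.8500, y 0.6212 (then +3.8637 / +1.0353)
    (5,3) via y @ 0.6212
    (4,3) via x @ 0.8500
    (4,2) via y @ 1.6564  # hit
  → r_3 = 1.6564
beam 4: φ=270°, α=345°
  direction (0.9659, -0.2588); cell (5,4); t to first gridline: x 0.8075, y 2.3182 (then +1.0353 / +3.8637)
    (6,4) via x @ 0.8075  # hit
  → r_4 = 0.8075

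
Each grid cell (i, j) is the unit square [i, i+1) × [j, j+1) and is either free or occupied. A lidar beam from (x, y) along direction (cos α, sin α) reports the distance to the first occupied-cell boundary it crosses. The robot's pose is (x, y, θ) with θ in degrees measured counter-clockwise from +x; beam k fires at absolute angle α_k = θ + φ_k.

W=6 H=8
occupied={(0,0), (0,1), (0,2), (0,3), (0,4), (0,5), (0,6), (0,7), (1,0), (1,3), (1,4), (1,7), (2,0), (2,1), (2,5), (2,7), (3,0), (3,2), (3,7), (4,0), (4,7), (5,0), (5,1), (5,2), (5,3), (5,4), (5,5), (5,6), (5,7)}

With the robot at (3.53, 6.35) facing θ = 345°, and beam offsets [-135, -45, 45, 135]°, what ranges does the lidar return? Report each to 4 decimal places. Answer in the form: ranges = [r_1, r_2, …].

ranges = [0.7000, 2.9400, 1.3000, 0.7506]

beam 1: φ=-135°, α=210°
  cosα=-0.8660 sinα=-0.5000 | (3,6) | tMaxX 0.6120 tMaxY 0.7000 | tΔX 1.1547 tΔY 2.0000
    t=0.6120 [x] (2,6)
    t=0.7000 [y] (2,5) — stop
  → r_1 = 0.7000
beam 2: φ=-45°, α=300°
  cosα=0.5000 sinα=-0.8660 | (3,6) | tMaxX 0.9400 tMaxY 0.4041 | tΔX 2.0000 tΔY 1.1547
    t=0.4041 [y] (3,5)
    t=0.9400 [x] (4,5)
    t=1.5588 [y] (4,4)
    t=2.7135 [y] (4,3)
    t=2.9400 [x] (5,3) — stop
  → r_2 = 2.9400
beam 3: φ=45°, α=30°
  cosα=0.8660 sinα=0.5000 | (3,6) | tMaxX 0.5427 tMaxY 1.3000 | tΔX 1.1547 tΔY 2.0000
    t=0.5427 [x] (4,6)
    t=1.3000 [y] (4,7) — stop
  → r_3 = 1.3000
beam 4: φ=135°, α=120°
  cosα=-0.5000 sinα=0.8660 | (3,6) | tMaxX 1.0600 tMaxY 0.7506 | tΔX 2.0000 tΔY 1.1547
    t=0.7506 [y] (3,7) — stop
  → r_4 = 0.7506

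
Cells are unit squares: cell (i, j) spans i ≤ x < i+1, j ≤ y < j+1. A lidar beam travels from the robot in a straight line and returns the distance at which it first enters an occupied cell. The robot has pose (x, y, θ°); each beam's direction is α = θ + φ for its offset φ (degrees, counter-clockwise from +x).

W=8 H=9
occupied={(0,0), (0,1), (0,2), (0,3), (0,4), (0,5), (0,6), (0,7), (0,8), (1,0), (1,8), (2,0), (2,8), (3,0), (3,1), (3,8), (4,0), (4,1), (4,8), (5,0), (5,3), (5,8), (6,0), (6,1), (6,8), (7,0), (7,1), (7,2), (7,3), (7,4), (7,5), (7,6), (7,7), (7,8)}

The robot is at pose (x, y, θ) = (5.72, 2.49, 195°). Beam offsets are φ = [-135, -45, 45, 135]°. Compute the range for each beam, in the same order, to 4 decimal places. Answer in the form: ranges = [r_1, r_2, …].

ranges = [2.5600, 5.4502, 1.4400, 0.9800]

beam 1: φ=-135°, α=60°
  cosα=0.5000 sinα=0.8660 | (5,2) | tMaxX 0.5600 tMaxY 0.5889 | tΔX 2.0000 tΔY 1.1547
    t=0.5600 [x] (6,2)
    t=0.5889 [y] (6,3)
    t=1.7436 [y] (6,4)
    t=2.5600 [x] (7,4) — stop
  → r_1 = 2.5600
beam 2: φ=-45°, α=150°
  cosα=-0.8660 sinα=0.5000 | (5,2) | tMaxX 0.8314 tMaxY 1.0200 | tΔX 1.1547 tΔY 2.0000
    t=0.8314 [x] (4,2)
    t=1.0200 [y] (4,3)
    t=1.9861 [x] (3,3)
    t=3.0200 [y] (3,4)
    t=3.1408 [x] (2,4)
    t=4.2955 [x] (1,4)
    t=5.0200 [y] (1,5)
    t=5.4502 [x] (0,5) — stop
  → r_2 = 5.4502
beam 3: φ=45°, α=240°
  cosα=-0.5000 sinα=-0.8660 | (5,2) | tMaxX 1.4400 tMaxY 0.5658 | tΔX 2.0000 tΔY 1.1547
    t=0.5658 [y] (5,1)
    t=1.4400 [x] (4,1) — stop
  → r_3 = 1.4400
beam 4: φ=135°, α=330°
  cosα=0.8660 sinα=-0.5000 | (5,2) | tMaxX 0.3233 tMaxY 0.9800 | tΔX 1.1547 tΔY 2.0000
    t=0.3233 [x] (6,2)
    t=0.9800 [y] (6,1) — stop
  → r_4 = 0.9800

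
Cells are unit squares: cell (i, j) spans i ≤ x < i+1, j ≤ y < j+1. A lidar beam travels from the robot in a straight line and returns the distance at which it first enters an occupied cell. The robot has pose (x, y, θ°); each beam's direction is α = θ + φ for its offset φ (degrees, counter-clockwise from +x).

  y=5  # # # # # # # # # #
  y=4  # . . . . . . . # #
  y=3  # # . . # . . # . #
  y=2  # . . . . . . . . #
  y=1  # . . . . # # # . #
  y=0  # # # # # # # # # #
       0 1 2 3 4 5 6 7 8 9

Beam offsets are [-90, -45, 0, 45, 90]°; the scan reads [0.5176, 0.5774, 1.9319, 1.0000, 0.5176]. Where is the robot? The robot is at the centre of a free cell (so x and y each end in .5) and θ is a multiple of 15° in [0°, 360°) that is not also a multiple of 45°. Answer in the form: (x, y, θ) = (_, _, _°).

The pose lattice has 25·16 = 400 candidates. Test each by forward raycasting.
  (5.5, 2.5, 255°): beam 1 = 3.6235 ≠ 0.5176 ✗
  (8.5, 3.5, 15°): beam 1 = 1.9319 ≠ 0.5176 ✗
  (2.5, 2.5, 30°): beam 1 = 1.7321 ≠ 0.5176 ✗
  (3.5, 1.5, 60°): beam 1 = 1.0000 ≠ 0.5176 ✗
  …
  (8.5, 3.5, 255°): r_1=0.5176, r_2=0.5774, r_3=1.9319, r_4=1.0000, r_5=0.5176 — all match ✓
No second candidate reproduces the full scan.

(x, y, θ) = (8.5, 3.5, 255°)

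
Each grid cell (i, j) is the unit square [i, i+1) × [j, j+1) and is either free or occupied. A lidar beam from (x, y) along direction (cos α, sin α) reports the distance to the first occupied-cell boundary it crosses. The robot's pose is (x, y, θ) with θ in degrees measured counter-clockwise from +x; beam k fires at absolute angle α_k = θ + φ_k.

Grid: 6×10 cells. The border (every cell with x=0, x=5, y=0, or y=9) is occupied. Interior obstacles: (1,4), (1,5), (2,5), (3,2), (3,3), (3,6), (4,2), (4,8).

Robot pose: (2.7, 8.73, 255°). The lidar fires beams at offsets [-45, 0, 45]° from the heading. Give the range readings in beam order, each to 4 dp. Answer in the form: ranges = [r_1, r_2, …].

ranges = [1.9630, 2.8263, 1.9976]

beam 1: φ=-45°, α=210°
  d=(-0.8660,-0.5000)  start (2,8)  tX=0.8083 tY=1.4600  stride 1/|dx|=1.1547 1/|dy|=2.0000
    cross x-line → (1,8), t=0.8083
    cross y-line → (1,7), t=1.4600
    cross x-line → (0,7), t=1.9630 (wall)
  → r_1 = 1.9630
beam 2: φ=0°, α=255°
  d=(-0.2588,-0.9659)  start (2,8)  tX=2.7046 tY=0.7558  stride 1/|dx|=3.8637 1/|dy|=1.0353
    cross y-line → (2,7), t=0.7558
    cross y-line → (2,6), t=1.7910
    cross x-line → (1,6), t=2.7046
    cross y-line → (1,5), t=2.8263 (wall)
  → r_2 = 2.8263
beam 3: φ=45°, α=300°
  d=(0.5000,-0.8660)  start (2,8)  tX=0.6000 tY=0.8429  stride 1/|dx|=2.0000 1/|dy|=1.1547
    cross x-line → (3,8), t=0.6000
    cross y-line → (3,7), t=0.8429
    cross y-line → (3,6), t=1.9976 (wall)
  → r_3 = 1.9976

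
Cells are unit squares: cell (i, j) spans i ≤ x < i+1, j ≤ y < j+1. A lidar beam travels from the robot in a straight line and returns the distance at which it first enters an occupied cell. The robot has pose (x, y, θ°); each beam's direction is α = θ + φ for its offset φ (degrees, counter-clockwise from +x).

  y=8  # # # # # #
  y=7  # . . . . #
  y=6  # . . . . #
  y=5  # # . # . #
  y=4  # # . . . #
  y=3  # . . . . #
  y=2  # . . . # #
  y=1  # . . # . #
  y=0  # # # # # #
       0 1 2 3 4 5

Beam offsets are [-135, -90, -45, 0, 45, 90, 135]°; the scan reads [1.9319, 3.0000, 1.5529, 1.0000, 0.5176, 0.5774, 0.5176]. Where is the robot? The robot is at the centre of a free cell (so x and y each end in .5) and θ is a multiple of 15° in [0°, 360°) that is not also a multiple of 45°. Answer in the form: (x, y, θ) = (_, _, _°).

(x, y, θ) = (1.5, 6.5, 120°)

The pose lattice has 23·16 = 368 candidates. Test each by forward raycasting.
  (1.5, 3.5, 345°): beam 1 = 0.5774 ≠ 1.9319 ✗
  (2.5, 5.5, 120°): beam 1 = 0.5176 ≠ 1.9319 ✗
  (3.5, 6.5, 15°): beam 1 = 0.5774 ≠ 1.9319 ✗
  (4.5, 4.5, 300°): beam 1 = 2.5882 ≠ 1.9319 ✗
  …
  (1.5, 6.5, 120°): r_1=1.9319, r_2=3.0000, r_3=1.5529, r_4=1.0000, r_5=0.5176, r_6=0.5774, r_7=0.5176 — all match ✓
No second candidate reproduces the full scan.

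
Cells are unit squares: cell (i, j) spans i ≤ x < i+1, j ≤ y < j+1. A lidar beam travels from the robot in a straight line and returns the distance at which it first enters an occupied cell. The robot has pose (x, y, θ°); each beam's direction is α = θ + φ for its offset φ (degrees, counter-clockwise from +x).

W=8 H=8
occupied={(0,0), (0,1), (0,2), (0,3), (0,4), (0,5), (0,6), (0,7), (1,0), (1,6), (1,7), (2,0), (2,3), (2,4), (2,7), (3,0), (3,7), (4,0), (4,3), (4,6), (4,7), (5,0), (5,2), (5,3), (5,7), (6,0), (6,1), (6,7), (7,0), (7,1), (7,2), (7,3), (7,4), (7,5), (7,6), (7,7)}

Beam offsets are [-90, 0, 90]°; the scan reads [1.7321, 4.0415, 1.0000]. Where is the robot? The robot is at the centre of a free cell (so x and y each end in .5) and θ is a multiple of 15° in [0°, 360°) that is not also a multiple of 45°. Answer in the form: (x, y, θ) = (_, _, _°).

Enumerate (i+0.5, j+0.5, θ) over the 28 free cells and 16 admissible headings. For each, cast all 3 beams and compare to the given ranges.
  (3.5, 5.5, 195°): beam 1 = 1.5529 ≠ 1.7321 ✗
  (5.5, 1.5, 330°): beam 1 = 0.5774 ≠ 1.7321 ✗
  (5.5, 5.5, 330°): beam 2 = 1.7321 ≠ 4.0415 ✗
  (1.5, 4.5, 60°): beam 1 = 0.5774 ≠ 1.7321 ✗
  …
  (6.5, 5.5, 210°): r_1=1.7321, r_2=4.0415, r_3=1.0000 — all match ✓
No second candidate reproduces the full scan.

(x, y, θ) = (6.5, 5.5, 210°)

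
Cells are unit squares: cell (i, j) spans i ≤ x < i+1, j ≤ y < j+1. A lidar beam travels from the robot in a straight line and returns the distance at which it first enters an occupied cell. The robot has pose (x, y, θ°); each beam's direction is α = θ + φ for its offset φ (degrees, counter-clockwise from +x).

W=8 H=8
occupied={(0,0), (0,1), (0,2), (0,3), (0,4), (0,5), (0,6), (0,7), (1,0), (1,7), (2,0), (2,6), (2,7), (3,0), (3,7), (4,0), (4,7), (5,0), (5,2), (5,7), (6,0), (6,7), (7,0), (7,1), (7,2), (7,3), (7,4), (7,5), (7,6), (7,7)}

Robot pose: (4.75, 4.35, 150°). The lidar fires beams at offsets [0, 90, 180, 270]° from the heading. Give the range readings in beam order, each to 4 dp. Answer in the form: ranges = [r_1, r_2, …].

ranges = [4.3301, 3.8682, 2.5981, 3.0600]

beam 1: φ=0°, α=150°
  cosα=-0.8660 sinα=0.5000 | (4,4) | tMaxX 0.8660 tMaxY 1.3000 | tΔX 1.1547 tΔY 2.0000
    t=0.8660 [x] (3,4)
    t=1.3000 [y] (3,5)
    t=2.0207 [x] (2,5)
    t=3.1754 [x] (1,5)
    t=3.3000 [y] (1,6)
    t=4.3301 [x] (0,6) — stop
  → r_1 = 4.3301
beam 2: φ=90°, α=240°
  cosα=-0.5000 sinα=-0.8660 | (4,4) | tMaxX 1.5000 tMaxY 0.4041 | tΔX 2.0000 tΔY 1.1547
    t=0.4041 [y] (4,3)
    t=1.5000 [x] (3,3)
    t=1.5588 [y] (3,2)
    t=2.7135 [y] (3,1)
    t=3.5000 [x] (2,1)
    t=3.8682 [y] (2,0) — stop
  → r_2 = 3.8682
beam 3: φ=180°, α=330°
  cosα=0.8660 sinα=-0.5000 | (4,4) | tMaxX 0.2887 tMaxY 0.7000 | tΔX 1.1547 tΔY 2.0000
    t=0.2887 [x] (5,4)
    t=0.7000 [y] (5,3)
    t=1.4434 [x] (6,3)
    t=2.5981 [x] (7,3) — stop
  → r_3 = 2.5981
beam 4: φ=270°, α=60°
  cosα=0.5000 sinα=0.8660 | (4,4) | tMaxX 0.5000 tMaxY 0.7506 | tΔX 2.0000 tΔY 1.1547
    t=0.5000 [x] (5,4)
    t=0.7506 [y] (5,5)
    t=1.9053 [y] (5,6)
    t=2.5000 [x] (6,6)
    t=3.0600 [y] (6,7) — stop
  → r_4 = 3.0600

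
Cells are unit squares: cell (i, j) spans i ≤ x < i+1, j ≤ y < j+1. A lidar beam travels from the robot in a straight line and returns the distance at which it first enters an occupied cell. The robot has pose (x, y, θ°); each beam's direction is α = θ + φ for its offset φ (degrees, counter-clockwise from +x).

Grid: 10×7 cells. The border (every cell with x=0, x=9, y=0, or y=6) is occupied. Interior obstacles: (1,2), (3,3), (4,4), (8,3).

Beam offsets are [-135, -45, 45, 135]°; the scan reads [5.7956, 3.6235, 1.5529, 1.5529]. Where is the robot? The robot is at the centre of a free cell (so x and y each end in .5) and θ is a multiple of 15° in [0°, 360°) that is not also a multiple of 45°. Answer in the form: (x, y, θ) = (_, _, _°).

Candidates: 36 free-cell centres × 16 headings = 576 poses. Raycast each; keep the one whose scan matches to 4 dp.
  (8.5, 5.5, 150°): beam 1 = 0.5176 ≠ 5.7956 ✗
  (7.5, 2.5, 165°): beam 1 = 1.0000 ≠ 5.7956 ✗
  (6.5, 2.5, 120°): beam 1 = 2.5882 ≠ 5.7956 ✗
  (7.5, 5.5, 285°): beam 1 = 1.0000 ≠ 5.7956 ✗
  …
  (7.5, 4.5, 300°): r_1=5.7956, r_2=3.6235, r_3=1.5529, r_4=1.5529 — all match ✓
Unique over the lattice → pose = (7.5, 4.5, 300°).

(x, y, θ) = (7.5, 4.5, 300°)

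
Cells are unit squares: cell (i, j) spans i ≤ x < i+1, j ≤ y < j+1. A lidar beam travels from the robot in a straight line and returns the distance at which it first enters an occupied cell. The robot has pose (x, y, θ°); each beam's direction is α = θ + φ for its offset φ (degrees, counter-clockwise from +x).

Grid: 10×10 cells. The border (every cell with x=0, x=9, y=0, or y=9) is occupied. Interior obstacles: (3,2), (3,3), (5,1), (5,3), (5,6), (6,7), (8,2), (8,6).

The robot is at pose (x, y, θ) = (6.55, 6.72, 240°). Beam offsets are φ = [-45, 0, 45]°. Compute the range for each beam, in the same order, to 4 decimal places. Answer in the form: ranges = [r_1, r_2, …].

ranges = [0.5694, 5.1000, 5.9218]

beam 1: φ=-45°, α=195°
  dir = (cos 195°, sin 195°) = (-0.9659, -0.2588); from cell (6,6)
  next x-line at t=0.5694, next y-line at t=2.7819; Δt_x=1.0353, Δt_y=3.8637
    x: enter (5,6) at t=0.5694 ← occupied
  → r_1 = 0.5694
beam 2: φ=0°, α=240°
  dir = (cos 240°, sin 240°) = (-0.5000, -0.8660); from cell (6,6)
  next x-line at t=1.1000, next y-line at t=0.8314; Δt_x=2.0000, Δt_y=1.1547
    y: enter (6,5) at t=0.8314
    x: enter (5,5) at t=1.1000
    y: enter (5,4) at t=1.9861
    x: enter (4,4) at t=3.1000
    y: enter (4,3) at t=3.1408
    y: enter (4,2) at t=4.2955
    x: enter (3,2) at t=5.1000 ← occupied
  → r_2 = 5.1000
beam 3: φ=45°, α=285°
  dir = (cos 285°, sin 285°) = (0.2588, -0.9659); from cell (6,6)
  next x-line at t=1.7387, next y-line at t=0.7454; Δt_x=3.8637, Δt_y=1.0353
    y: enter (6,5) at t=0.7454
    x: enter (7,5) at t=1.7387
    y: enter (7,4) at t=1.7807
    y: enter (7,3) at t=2.8160
    y: enter (7,2) at t=3.8512
    y: enter (7,1) at t=4.8865
    x: enter (8,1) at t=5.6024
    y: enter (8,0) at t=5.9218 ← occupied
  → r_3 = 5.9218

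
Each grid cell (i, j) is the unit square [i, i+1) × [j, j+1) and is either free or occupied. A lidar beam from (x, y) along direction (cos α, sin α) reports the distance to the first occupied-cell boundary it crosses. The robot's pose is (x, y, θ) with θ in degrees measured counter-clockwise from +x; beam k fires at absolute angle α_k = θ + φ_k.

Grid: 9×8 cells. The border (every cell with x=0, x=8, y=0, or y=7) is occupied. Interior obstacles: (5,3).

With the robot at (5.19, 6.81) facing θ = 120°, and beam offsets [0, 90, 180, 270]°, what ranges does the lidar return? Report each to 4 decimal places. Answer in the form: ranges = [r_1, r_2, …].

ranges = [0.2194, 4.8382, 5.6200, 0.3800]

beam 1: φ=0°, α=120°
  cosα=-0.5000 sinα=0.8660 | (5,6) | tMaxX 0.3800 tMaxY 0.2194 | tΔX 2.0000 tΔY 1.1547
    t=0.2194 [y] (5,7) — stop
  → r_1 = 0.2194
beam 2: φ=90°, α=210°
  cosα=-0.8660 sinα=-0.5000 | (5,6) | tMaxX 0.2194 tMaxY 1.6200 | tΔX 1.1547 tΔY 2.0000
    t=0.2194 [x] (4,6)
    t=1.3741 [x] (3,6)
    t=1.6200 [y] (3,5)
    t=2.5288 [x] (2,5)
    t=3.6200 [y] (2,4)
    t=3.6835 [x] (1,4)
    t=4.8382 [x] (0,4) — stop
  → r_2 = 4.8382
beam 3: φ=180°, α=300°
  cosα=0.5000 sinα=-0.8660 | (5,6) | tMaxX 1.6200 tMaxY 0.9353 | tΔX 2.0000 tΔY 1.1547
    t=0.9353 [y] (5,5)
    t=1.6200 [x] (6,5)
    t=2.0900 [y] (6,4)
    t=3.2447 [y] (6,3)
    t=3.6200 [x] (7,3)
    t=4.3994 [y] (7,2)
    t=5.5541 [y] (7,1)
    t=5.6200 [x] (8,1) — stop
  → r_3 = 5.6200
beam 4: φ=270°, α=30°
  cosα=0.8660 sinα=0.5000 | (5,6) | tMaxX 0.9353 tMaxY 0.3800 | tΔX 1.1547 tΔY 2.0000
    t=0.3800 [y] (5,7) — stop
  → r_4 = 0.3800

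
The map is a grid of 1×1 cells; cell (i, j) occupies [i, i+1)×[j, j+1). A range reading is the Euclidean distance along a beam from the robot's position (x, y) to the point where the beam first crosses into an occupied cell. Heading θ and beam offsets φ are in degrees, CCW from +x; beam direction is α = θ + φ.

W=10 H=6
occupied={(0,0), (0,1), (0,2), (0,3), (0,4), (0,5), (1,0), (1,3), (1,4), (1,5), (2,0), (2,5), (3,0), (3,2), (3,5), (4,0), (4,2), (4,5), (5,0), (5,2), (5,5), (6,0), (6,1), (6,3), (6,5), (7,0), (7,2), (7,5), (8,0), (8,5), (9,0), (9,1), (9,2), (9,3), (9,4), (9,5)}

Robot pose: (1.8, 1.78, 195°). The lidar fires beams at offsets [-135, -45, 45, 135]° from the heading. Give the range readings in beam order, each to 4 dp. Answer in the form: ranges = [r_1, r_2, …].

beam 1: φ=-135°, α=60°
  direction (0.5000, 0.8660); cell (1,1); t to first gridline: x 0.4000, y 0.2540 (then +2.0000 / +1.1547)
    (1,2) via y @ 0.2540
    (2,2) via x @ 0.4000
    (2,3) via y @ 1.4087
    (3,3) via x @ 2.4000
    (3,4) via y @ 2.5634
    (3,5) via y @ 3.7181  # hit
  → r_1 = 3.7181
beam 2: φ=-45°, α=150°
  direction (-0.8660, 0.5000); cell (1,1); t to first gridline: x 0.9238, y 0.4400 (then +1.1547 / +2.0000)
    (1,2) via y @ 0.4400
    (0,2) via x @ 0.9238  # hit
  → r_2 = 0.9238
beam 3: φ=45°, α=240°
  direction (-0.5000, -0.8660); cell (1,1); t to first gridline: x 1.6000, y 0.9007 (then +2.0000 / +1.1547)
    (1,0) via y @ 0.9007  # hit
  → r_3 = 0.9007
beam 4: φ=135°, α=330°
  direction (0.8660, -0.5000); cell (1,1); t to first gridline: x 0.2309, y 1.5600 (then +1.1547 / +2.0000)
    (2,1) via x @ 0.2309
    (3,1) via x @ 1.3856
    (3,0) via y @ 1.5600  # hit
  → r_4 = 1.5600

ranges = [3.7181, 0.9238, 0.9007, 1.5600]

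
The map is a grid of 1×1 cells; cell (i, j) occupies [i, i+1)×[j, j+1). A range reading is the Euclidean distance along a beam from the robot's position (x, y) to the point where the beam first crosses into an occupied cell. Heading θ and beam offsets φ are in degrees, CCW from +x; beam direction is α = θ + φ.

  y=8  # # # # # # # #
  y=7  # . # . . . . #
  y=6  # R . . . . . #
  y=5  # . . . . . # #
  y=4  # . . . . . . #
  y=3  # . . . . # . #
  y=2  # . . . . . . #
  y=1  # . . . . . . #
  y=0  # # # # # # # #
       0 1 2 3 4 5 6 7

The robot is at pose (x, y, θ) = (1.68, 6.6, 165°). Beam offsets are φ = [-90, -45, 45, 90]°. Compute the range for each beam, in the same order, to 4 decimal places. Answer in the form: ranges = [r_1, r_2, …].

ranges = [1.2364, 1.3600, 0.7852, 2.6273]

beam 1: φ=-90°, α=75°
  direction (0.2588, 0.9659); cell (1,6); t to first gridline: x 1.2364, y 0.4141 (then +3.8637 / +1.0353)
    (1,7) via y @ 0.4141
    (2,7) via x @ 1.2364  # hit
  → r_1 = 1.2364
beam 2: φ=-45°, α=120°
  direction (-0.5000, 0.8660); cell (1,6); t to first gridline: x 1.3600, y 0.4619 (then +2.0000 / +1.1547)
    (1,7) via y @ 0.4619
    (0,7) via x @ 1.3600  # hit
  → r_2 = 1.3600
beam 3: φ=45°, α=210°
  direction (-0.8660, -0.5000); cell (1,6); t to first gridline: x 0.7852, y 1.2000 (then +1.1547 / +2.0000)
    (0,6) via x @ 0.7852  # hit
  → r_3 = 0.7852
beam 4: φ=90°, α=255°
  direction (-0.2588, -0.9659); cell (1,6); t to first gridline: x 2.6273, y 0.6212 (then +3.8637 / +1.0353)
    (1,5) via y @ 0.6212
    (1,4) via y @ 1.6564
    (0,4) via x @ 2.6273  # hit
  → r_4 = 2.6273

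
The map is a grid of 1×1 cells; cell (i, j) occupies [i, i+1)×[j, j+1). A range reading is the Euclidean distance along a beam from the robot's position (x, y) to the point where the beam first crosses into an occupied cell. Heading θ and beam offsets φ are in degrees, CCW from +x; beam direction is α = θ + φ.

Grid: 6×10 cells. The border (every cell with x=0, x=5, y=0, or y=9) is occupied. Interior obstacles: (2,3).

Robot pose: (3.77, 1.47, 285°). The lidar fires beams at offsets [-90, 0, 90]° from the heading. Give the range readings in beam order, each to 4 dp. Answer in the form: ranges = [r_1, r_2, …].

ranges = [1.8159, 0.4866, 1.2734]

beam 1: φ=-90°, α=195°
  d=(-0.9659,-0.2588)  start (3,1)  tX=0.7972 tY=1.8159  stride 1/|dx|=1.0353 1/|dy|=3.8637
    cross x-line → (2,1), t=0.7972
    cross y-line → (2,0), t=1.8159 (wall)
  → r_1 = 1.8159
beam 2: φ=0°, α=285°
  d=(0.2588,-0.9659)  start (3,1)  tX=0.8887 tY=0.4866  stride 1/|dx|=3.8637 1/|dy|=1.0353
    cross y-line → (3,0), t=0.4866 (wall)
  → r_2 = 0.4866
beam 3: φ=90°, α=15°
  d=(0.9659,0.2588)  start (3,1)  tX=0.2381 tY=2.0478  stride 1/|dx|=1.0353 1/|dy|=3.8637
    cross x-line → (4,1), t=0.2381
    cross x-line → (5,1), t=1.2734 (wall)
  → r_3 = 1.2734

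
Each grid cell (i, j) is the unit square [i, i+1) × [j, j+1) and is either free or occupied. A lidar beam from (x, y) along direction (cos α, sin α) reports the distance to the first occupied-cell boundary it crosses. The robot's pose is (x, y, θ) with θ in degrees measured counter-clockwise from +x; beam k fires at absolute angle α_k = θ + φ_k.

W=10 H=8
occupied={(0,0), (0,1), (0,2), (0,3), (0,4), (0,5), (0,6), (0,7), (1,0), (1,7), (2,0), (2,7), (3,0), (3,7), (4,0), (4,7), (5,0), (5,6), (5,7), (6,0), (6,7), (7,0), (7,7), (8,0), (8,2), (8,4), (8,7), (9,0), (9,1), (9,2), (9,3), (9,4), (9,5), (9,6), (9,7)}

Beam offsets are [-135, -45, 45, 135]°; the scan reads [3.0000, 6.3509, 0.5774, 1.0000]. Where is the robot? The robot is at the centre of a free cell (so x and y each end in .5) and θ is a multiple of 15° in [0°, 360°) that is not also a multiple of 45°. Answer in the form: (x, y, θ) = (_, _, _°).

Enumerate (i+0.5, j+0.5, θ) over the 45 free cells and 16 admissible headings. For each, cast all 4 beams and compare to the given ranges.
  (7.5, 1.5, 300°): beam 1 = 6.7293 ≠ 3.0000 ✗
  (8.5, 6.5, 150°): beam 1 = 0.5176 ≠ 3.0000 ✗
  (1.5, 1.5, 210°): beam 1 = 5.6940 ≠ 3.0000 ✗
  …
  (6.5, 1.5, 195°): r_1=3.0000, r_2=6.3509, r_3=0.5774, r_4=1.0000 — all match ✓
Only this pose fits every beam.

(x, y, θ) = (6.5, 1.5, 195°)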